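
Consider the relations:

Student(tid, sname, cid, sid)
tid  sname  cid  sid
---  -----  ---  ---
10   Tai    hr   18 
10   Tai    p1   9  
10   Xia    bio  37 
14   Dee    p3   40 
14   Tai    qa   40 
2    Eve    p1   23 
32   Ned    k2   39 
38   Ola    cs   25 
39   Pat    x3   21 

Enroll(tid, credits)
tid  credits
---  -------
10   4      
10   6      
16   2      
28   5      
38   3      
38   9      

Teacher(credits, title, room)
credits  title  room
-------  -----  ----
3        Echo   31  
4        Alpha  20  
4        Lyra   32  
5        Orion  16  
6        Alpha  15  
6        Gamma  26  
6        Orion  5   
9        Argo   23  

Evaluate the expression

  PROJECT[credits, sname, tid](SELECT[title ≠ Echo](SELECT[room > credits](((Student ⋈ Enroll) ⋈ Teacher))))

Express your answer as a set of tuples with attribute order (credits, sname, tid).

{(4, Tai, 10), (4, Xia, 10), (6, Tai, 10), (6, Xia, 10), (9, Ola, 38)}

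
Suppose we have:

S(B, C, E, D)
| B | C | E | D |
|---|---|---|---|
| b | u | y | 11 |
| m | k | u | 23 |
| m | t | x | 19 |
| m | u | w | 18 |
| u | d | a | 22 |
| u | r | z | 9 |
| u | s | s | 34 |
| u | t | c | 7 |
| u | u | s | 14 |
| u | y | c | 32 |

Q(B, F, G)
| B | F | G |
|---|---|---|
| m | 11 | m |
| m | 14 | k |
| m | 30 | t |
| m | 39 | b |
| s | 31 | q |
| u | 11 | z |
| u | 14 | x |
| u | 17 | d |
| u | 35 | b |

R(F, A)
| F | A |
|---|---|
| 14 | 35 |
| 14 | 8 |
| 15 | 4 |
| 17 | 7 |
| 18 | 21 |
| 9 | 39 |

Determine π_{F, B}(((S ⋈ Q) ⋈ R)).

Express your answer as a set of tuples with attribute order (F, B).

{(14, m), (14, u), (17, u)}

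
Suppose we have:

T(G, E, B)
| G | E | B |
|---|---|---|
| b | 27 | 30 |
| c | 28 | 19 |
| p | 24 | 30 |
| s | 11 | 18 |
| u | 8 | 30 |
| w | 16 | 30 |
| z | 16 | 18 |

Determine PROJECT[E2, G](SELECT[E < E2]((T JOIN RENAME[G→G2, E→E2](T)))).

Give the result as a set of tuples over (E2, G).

ρ[G→G2, E→E2]: schema becomes (G2, E2, B); tuples unchanged.
Joining T and RENAME[G→G2, E→E2](T) on B yields {(b, 27, 30, b, 27), (b, 27, 30, p, 24), (b, 27, 30, u, 8), (b, 27, 30, w, 16), (c, 28, 19, c, 28), (p, 24, 30, b, 27), (p, 24, 30, p, 24), (p, 24, 30, u, 8), (p, 24, 30, w, 16), (s, 11, 18, s, 11), (s, 11, 18, z, 16), (u, 8, 30, b, 27), (u, 8, 30, p, 24), (u, 8, 30, u, 8), (u, 8, 30, w, 16), (w, 16, 30, b, 27), (w, 16, 30, p, 24), (w, 16, 30, u, 8), (w, 16, 30, w, 16), (z, 16, 18, s, 11), (z, 16, 18, z, 16)}.
Filtering on E < E2 leaves {(p, 24, 30, b, 27), (s, 11, 18, z, 16), (u, 8, 30, b, 27), (u, 8, 30, p, 24), (u, 8, 30, w, 16), (w, 16, 30, b, 27), (w, 16, 30, p, 24)}.
Projecting to E2, G: {(16, s), (16, u), (24, u), (24, w), (27, p), (27, u), (27, w)}

{(16, s), (16, u), (24, u), (24, w), (27, p), (27, u), (27, w)}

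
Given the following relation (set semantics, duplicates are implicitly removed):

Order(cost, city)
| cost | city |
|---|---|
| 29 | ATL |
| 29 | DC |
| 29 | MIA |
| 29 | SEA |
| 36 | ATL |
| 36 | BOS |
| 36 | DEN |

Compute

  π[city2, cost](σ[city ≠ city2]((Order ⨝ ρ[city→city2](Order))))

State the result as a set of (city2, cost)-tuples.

{(ATL, 29), (ATL, 36), (BOS, 36), (DC, 29), (DEN, 36), (MIA, 29), (SEA, 29)}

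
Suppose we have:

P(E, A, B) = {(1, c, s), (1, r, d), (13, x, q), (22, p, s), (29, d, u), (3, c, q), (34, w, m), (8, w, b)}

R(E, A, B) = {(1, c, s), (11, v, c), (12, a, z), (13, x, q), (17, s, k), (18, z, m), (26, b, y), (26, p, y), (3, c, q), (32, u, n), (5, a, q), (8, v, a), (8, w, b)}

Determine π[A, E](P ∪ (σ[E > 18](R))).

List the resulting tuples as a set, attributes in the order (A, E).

{(b, 26), (c, 1), (c, 3), (d, 29), (p, 22), (p, 26), (r, 1), (u, 32), (w, 34), (w, 8), (x, 13)}

Selection E > 18: {(26, b, y), (26, p, y), (32, u, n)}
Taking the union: {(1, c, s), (1, r, d), (13, x, q), (22, p, s), (26, b, y), (26, p, y), (29, d, u), (3, c, q), (32, u, n), (34, w, m), (8, w, b)}
Projecting to A, E: {(b, 26), (c, 1), (c, 3), (d, 29), (p, 22), (p, 26), (r, 1), (u, 32), (w, 34), (w, 8), (x, 13)}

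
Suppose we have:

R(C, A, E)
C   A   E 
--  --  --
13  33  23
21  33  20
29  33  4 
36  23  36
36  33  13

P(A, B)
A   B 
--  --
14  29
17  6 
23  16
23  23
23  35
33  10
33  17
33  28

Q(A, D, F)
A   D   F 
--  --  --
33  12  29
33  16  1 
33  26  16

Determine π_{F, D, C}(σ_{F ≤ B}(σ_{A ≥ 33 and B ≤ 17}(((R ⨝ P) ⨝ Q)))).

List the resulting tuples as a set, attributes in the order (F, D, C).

{(1, 16, 13), (1, 16, 21), (1, 16, 29), (1, 16, 36), (16, 26, 13), (16, 26, 21), (16, 26, 29), (16, 26, 36)}

Joining R and P on A yields {(13, 33, 23, 10), (13, 33, 23, 17), (13, 33, 23, 28), (21, 33, 20, 10), (21, 33, 20, 17), (21, 33, 20, 28), (29, 33, 4, 10), (29, 33, 4, 17), (29, 33, 4, 28), (36, 23, 36, 16), (36, 23, 36, 23), (36, 23, 36, 35), (36, 33, 13, 10), (36, 33, 13, 17), (36, 33, 13, 28)}.
Joining (R ⨝ P) and Q on A yields {(13, 33, 23, 10, 12, 29), (13, 33, 23, 10, 16, 1), (13, 33, 23, 10, 26, 16), (13, 33, 23, 17, 12, 29), (13, 33, 23, 17, 16, 1), (13, 33, 23, 17, 26, 16), (13, 33, 23, 28, 12, 29), (13, 33, 23, 28, 16, 1), (13, 33, 23, 28, 26, 16), (21, 33, 20, 10, 12, 29), (21, 33, 20, 10, 16, 1), (21, 33, 20, 10, 26, 16), (21, 33, 20, 17, 12, 29), (21, 33, 20, 17, 16, 1), (21, 33, 20, 17, 26, 16), (21, 33, 20, 28, 12, 29), (21, 33, 20, 28, 16, 1), (21, 33, 20, 28, 26, 16), (29, 33, 4, 10, 12, 29), (29, 33, 4, 10, 16, 1), (29, 33, 4, 10, 26, 16), (29, 33, 4, 17, 12, 29), (29, 33, 4, 17, 16, 1), (29, 33, 4, 17, 26, 16), (29, 33, 4, 28, 12, 29), (29, 33, 4, 28, 16, 1), (29, 33, 4, 28, 26, 16), (36, 33, 13, 10, 12, 29), (36, 33, 13, 10, 16, 1), (36, 33, 13, 10, 26, 16), (36, 33, 13, 17, 12, 29), (36, 33, 13, 17, 16, 1), (36, 33, 13, 17, 26, 16), (36, 33, 13, 28, 12, 29), (36, 33, 13, 28, 16, 1), (36, 33, 13, 28, 26, 16)}.
Apply σ_{A ≥ 33 and B ≤ 17}; surviving tuples: {(13, 33, 23, 10, 12, 29), (13, 33, 23, 10, 16, 1), (13, 33, 23, 10, 26, 16), (13, 33, 23, 17, 12, 29), (13, 33, 23, 17, 16, 1), (13, 33, 23, 17, 26, 16), (21, 33, 20, 10, 12, 29), (21, 33, 20, 10, 16, 1), (21, 33, 20, 10, 26, 16), (21, 33, 20, 17, 12, 29), (21, 33, 20, 17, 16, 1), (21, 33, 20, 17, 26, 16), (29, 33, 4, 10, 12, 29), (29, 33, 4, 10, 16, 1), (29, 33, 4, 10, 26, 16), (29, 33, 4, 17, 12, 29), (29, 33, 4, 17, 16, 1), (29, 33, 4, 17, 26, 16), (36, 33, 13, 10, 12, 29), (36, 33, 13, 10, 16, 1), (36, 33, 13, 10, 26, 16), (36, 33, 13, 17, 12, 29), (36, 33, 13, 17, 16, 1), (36, 33, 13, 17, 26, 16)}
Apply σ_{F ≤ B}; surviving tuples: {(13, 33, 23, 10, 16, 1), (13, 33, 23, 17, 16, 1), (13, 33, 23, 17, 26, 16), (21, 33, 20, 10, 16, 1), (21, 33, 20, 17, 16, 1), (21, 33, 20, 17, 26, 16), (29, 33, 4, 10, 16, 1), (29, 33, 4, 17, 16, 1), (29, 33, 4, 17, 26, 16), (36, 33, 13, 10, 16, 1), (36, 33, 13, 17, 16, 1), (36, 33, 13, 17, 26, 16)}
π_{F, D, C} gives {(1, 16, 13), (1, 16, 21), (1, 16, 29), (1, 16, 36), (16, 26, 13), (16, 26, 21), (16, 26, 29), (16, 26, 36)} (4 duplicate(s) eliminated).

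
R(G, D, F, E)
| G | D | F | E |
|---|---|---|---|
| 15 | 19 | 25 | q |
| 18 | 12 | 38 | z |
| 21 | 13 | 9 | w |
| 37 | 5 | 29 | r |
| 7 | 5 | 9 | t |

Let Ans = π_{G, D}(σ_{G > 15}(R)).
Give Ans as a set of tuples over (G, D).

{(18, 12), (21, 13), (37, 5)}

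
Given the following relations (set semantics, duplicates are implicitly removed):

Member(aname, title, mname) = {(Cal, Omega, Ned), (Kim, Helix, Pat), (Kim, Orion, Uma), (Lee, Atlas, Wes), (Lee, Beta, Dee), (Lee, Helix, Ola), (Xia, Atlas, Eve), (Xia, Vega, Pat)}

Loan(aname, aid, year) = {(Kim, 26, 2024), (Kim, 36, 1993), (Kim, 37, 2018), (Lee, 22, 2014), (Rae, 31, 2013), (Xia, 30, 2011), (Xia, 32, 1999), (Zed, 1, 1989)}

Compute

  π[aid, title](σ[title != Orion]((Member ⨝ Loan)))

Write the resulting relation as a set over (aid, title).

{(22, Atlas), (22, Beta), (22, Helix), (26, Helix), (30, Atlas), (30, Vega), (32, Atlas), (32, Vega), (36, Helix), (37, Helix)}

Natural join on aname: {(Kim, Helix, Pat, 26, 2024), (Kim, Helix, Pat, 36, 1993), (Kim, Helix, Pat, 37, 2018), (Kim, Orion, Uma, 26, 2024), (Kim, Orion, Uma, 36, 1993), (Kim, Orion, Uma, 37, 2018), (Lee, Atlas, Wes, 22, 2014), (Lee, Beta, Dee, 22, 2014), (Lee, Helix, Ola, 22, 2014), (Xia, Atlas, Eve, 30, 2011), (Xia, Atlas, Eve, 32, 1999), (Xia, Vega, Pat, 30, 2011), (Xia, Vega, Pat, 32, 1999)}
Apply σ_{title != Orion}; surviving tuples: {(Kim, Helix, Pat, 26, 2024), (Kim, Helix, Pat, 36, 1993), (Kim, Helix, Pat, 37, 2018), (Lee, Atlas, Wes, 22, 2014), (Lee, Beta, Dee, 22, 2014), (Lee, Helix, Ola, 22, 2014), (Xia, Atlas, Eve, 30, 2011), (Xia, Atlas, Eve, 32, 1999), (Xia, Vega, Pat, 30, 2011), (Xia, Vega, Pat, 32, 1999)}
Keep only column(s) aid, title: {(22, Atlas), (22, Beta), (22, Helix), (26, Helix), (30, Atlas), (30, Vega), (32, Atlas), (32, Vega), (36, Helix), (37, Helix)}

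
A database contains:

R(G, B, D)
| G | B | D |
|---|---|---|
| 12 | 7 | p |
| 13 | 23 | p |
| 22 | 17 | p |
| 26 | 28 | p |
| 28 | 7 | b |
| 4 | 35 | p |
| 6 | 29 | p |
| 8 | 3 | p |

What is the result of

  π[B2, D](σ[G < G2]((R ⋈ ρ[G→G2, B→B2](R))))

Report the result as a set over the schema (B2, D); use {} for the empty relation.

ρ[G→G2, B→B2]: schema becomes (G2, B2, D); tuples unchanged.
Natural join on D: {(12, 7, p, 12, 7), (12, 7, p, 13, 23), (12, 7, p, 22, 17), (12, 7, p, 26, 28), (12, 7, p, 4, 35), (12, 7, p, 6, 29), (12, 7, p, 8, 3), (13, 23, p, 12, 7), (13, 23, p, 13, 23), (13, 23, p, 22, 17), (13, 23, p, 26, 28), (13, 23, p, 4, 35), (13, 23, p, 6, 29), (13, 23, p, 8, 3), (22, 17, p, 12, 7), (22, 17, p, 13, 23), (22, 17, p, 22, 17), (22, 17, p, 26, 28), (22, 17, p, 4, 35), (22, 17, p, 6, 29), (22, 17, p, 8, 3), (26, 28, p, 12, 7), (26, 28, p, 13, 23), (26, 28, p, 22, 17), (26, 28, p, 26, 28), (26, 28, p, 4, 35), (26, 28, p, 6, 29), (26, 28, p, 8, 3), (28, 7, b, 28, 7), (4, 35, p, 12, 7), (4, 35, p, 13, 23), (4, 35, p, 22, 17), (4, 35, p, 26, 28), (4, 35, p, 4, 35), (4, 35, p, 6, 29), (4, 35, p, 8, 3), (6, 29, p, 12, 7), (6, 29, p, 13, 23), (6, 29, p, 22, 17), (6, 29, p, 26, 28), (6, 29, p, 4, 35), (6, 29, p, 6, 29), (6, 29, p, 8, 3), (8, 3, p, 12, 7), (8, 3, p, 13, 23), (8, 3, p, 22, 17), (8, 3, p, 26, 28), (8, 3, p, 4, 35), (8, 3, p, 6, 29), (8, 3, p, 8, 3)}
σ[G < G2]: keep tuples satisfying G < G2 → {(12, 7, p, 13, 23), (12, 7, p, 22, 17), (12, 7, p, 26, 28), (13, 23, p, 22, 17), (13, 23, p, 26, 28), (22, 17, p, 26, 28), (4, 35, p, 12, 7), (4, 35, p, 13, 23), (4, 35, p, 22, 17), (4, 35, p, 26, 28), (4, 35, p, 6, 29), (4, 35, p, 8, 3), (6, 29, p, 12, 7), (6, 29, p, 13, 23), (6, 29, p, 22, 17), (6, 29, p, 26, 28), (6, 29, p, 8, 3), (8, 3, p, 12, 7), (8, 3, p, 13, 23), (8, 3, p, 22, 17), (8, 3, p, 26, 28)}
Keep only column(s) B2, D (15 duplicate(s) eliminated): {(17, p), (23, p), (28, p), (29, p), (3, p), (7, p)}

{(17, p), (23, p), (28, p), (29, p), (3, p), (7, p)}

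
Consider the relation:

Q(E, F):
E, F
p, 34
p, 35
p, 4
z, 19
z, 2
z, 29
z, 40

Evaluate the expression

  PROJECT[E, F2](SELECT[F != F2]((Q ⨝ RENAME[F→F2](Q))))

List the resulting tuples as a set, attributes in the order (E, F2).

ρ[F→F2]: schema becomes (E, F2); tuples unchanged.
Natural join on E: {(p, 34, 34), (p, 34, 35), (p, 34, 4), (p, 35, 34), (p, 35, 35), (p, 35, 4), (p, 4, 34), (p, 4, 35), (p, 4, 4), (z, 19, 19), (z, 19, 2), (z, 19, 29), (z, 19, 40), (z, 2, 19), (z, 2, 2), (z, 2, 29), (z, 2, 40), (z, 29, 19), (z, 29, 2), (z, 29, 29), (z, 29, 40), (z, 40, 19), (z, 40, 2), (z, 40, 29), (z, 40, 40)}
Filtering on F != F2 leaves {(p, 34, 35), (p, 34, 4), (p, 35, 34), (p, 35, 4), (p, 4, 34), (p, 4, 35), (z, 19, 2), (z, 19, 29), (z, 19, 40), (z, 2, 19), (z, 2, 29), (z, 2, 40), (z, 29, 19), (z, 29, 2), (z, 29, 40), (z, 40, 19), (z, 40, 2), (z, 40, 29)}.
π[E, F2]: project onto (E, F2) (11 duplicate(s) eliminated) → {(p, 34), (p, 35), (p, 4), (z, 19), (z, 2), (z, 29), (z, 40)}

{(p, 34), (p, 35), (p, 4), (z, 19), (z, 2), (z, 29), (z, 40)}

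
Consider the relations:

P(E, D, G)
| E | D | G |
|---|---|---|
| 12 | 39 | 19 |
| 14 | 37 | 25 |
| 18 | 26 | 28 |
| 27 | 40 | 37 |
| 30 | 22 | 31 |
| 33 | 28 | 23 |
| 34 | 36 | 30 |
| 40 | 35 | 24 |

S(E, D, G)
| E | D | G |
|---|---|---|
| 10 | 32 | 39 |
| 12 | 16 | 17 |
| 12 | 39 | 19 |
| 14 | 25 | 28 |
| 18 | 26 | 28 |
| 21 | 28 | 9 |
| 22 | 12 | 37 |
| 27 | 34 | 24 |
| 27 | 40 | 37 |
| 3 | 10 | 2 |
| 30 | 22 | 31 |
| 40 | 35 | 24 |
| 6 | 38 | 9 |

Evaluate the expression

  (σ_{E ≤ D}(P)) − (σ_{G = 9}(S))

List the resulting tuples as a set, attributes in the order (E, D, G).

{(12, 39, 19), (14, 37, 25), (18, 26, 28), (27, 40, 37), (34, 36, 30)}

Selection E ≤ D: {(12, 39, 19), (14, 37, 25), (18, 26, 28), (27, 40, 37), (34, 36, 30)}
Selection G = 9: {(21, 28, 9), (6, 38, 9)}
Taking the difference: {(12, 39, 19), (14, 37, 25), (18, 26, 28), (27, 40, 37), (34, 36, 30)}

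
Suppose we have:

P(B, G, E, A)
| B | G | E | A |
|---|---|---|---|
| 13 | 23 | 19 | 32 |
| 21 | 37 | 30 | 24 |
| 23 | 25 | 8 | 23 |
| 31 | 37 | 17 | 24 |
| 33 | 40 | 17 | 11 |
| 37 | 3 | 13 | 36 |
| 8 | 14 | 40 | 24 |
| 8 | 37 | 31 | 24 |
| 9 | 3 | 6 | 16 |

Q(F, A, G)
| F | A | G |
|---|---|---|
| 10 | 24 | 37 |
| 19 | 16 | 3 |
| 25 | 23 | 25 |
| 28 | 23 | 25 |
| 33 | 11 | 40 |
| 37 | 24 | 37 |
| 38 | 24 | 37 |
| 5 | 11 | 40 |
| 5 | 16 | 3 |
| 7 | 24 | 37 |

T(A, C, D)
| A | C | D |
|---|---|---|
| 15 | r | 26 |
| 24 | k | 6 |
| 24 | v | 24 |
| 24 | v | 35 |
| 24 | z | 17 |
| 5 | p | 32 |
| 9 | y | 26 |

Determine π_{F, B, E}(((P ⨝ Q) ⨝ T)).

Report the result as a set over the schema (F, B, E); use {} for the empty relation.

{(10, 21, 30), (10, 31, 17), (10, 8, 31), (37, 21, 30), (37, 31, 17), (37, 8, 31), (38, 21, 30), (38, 31, 17), (38, 8, 31), (7, 21, 30), (7, 31, 17), (7, 8, 31)}

P ⋈ Q (natural join on G, A): {(21, 37, 30, 24, 10), (21, 37, 30, 24, 37), (21, 37, 30, 24, 38), (21, 37, 30, 24, 7), (23, 25, 8, 23, 25), (23, 25, 8, 23, 28), (31, 37, 17, 24, 10), (31, 37, 17, 24, 37), (31, 37, 17, 24, 38), (31, 37, 17, 24, 7), (33, 40, 17, 11, 33), (33, 40, 17, 11, 5), (8, 37, 31, 24, 10), (8, 37, 31, 24, 37), (8, 37, 31, 24, 38), (8, 37, 31, 24, 7), (9, 3, 6, 16, 19), (9, 3, 6, 16, 5)}
(P ⨝ Q) ⋈ T (natural join on A): {(21, 37, 30, 24, 10, k, 6), (21, 37, 30, 24, 10, v, 24), (21, 37, 30, 24, 10, v, 35), (21, 37, 30, 24, 10, z, 17), (21, 37, 30, 24, 37, k, 6), (21, 37, 30, 24, 37, v, 24), (21, 37, 30, 24, 37, v, 35), (21, 37, 30, 24, 37, z, 17), (21, 37, 30, 24, 38, k, 6), (21, 37, 30, 24, 38, v, 24), (21, 37, 30, 24, 38, v, 35), (21, 37, 30, 24, 38, z, 17), (21, 37, 30, 24, 7, k, 6), (21, 37, 30, 24, 7, v, 24), (21, 37, 30, 24, 7, v, 35), (21, 37, 30, 24, 7, z, 17), (31, 37, 17, 24, 10, k, 6), (31, 37, 17, 24, 10, v, 24), (31, 37, 17, 24, 10, v, 35), (31, 37, 17, 24, 10, z, 17), (31, 37, 17, 24, 37, k, 6), (31, 37, 17, 24, 37, v, 24), (31, 37, 17, 24, 37, v, 35), (31, 37, 17, 24, 37, z, 17), (31, 37, 17, 24, 38, k, 6), (31, 37, 17, 24, 38, v, 24), (31, 37, 17, 24, 38, v, 35), (31, 37, 17, 24, 38, z, 17), (31, 37, 17, 24, 7, k, 6), (31, 37, 17, 24, 7, v, 24), (31, 37, 17, 24, 7, v, 35), (31, 37, 17, 24, 7, z, 17), (8, 37, 31, 24, 10, k, 6), (8, 37, 31, 24, 10, v, 24), (8, 37, 31, 24, 10, v, 35), (8, 37, 31, 24, 10, z, 17), (8, 37, 31, 24, 37, k, 6), (8, 37, 31, 24, 37, v, 24), (8, 37, 31, 24, 37, v, 35), (8, 37, 31, 24, 37, z, 17), (8, 37, 31, 24, 38, k, 6), (8, 37, 31, 24, 38, v, 24), (8, 37, 31, 24, 38, v, 35), (8, 37, 31, 24, 38, z, 17), (8, 37, 31, 24, 7, k, 6), (8, 37, 31, 24, 7, v, 24), (8, 37, 31, 24, 7, v, 35), (8, 37, 31, 24, 7, z, 17)}
π_{F, B, E} gives {(10, 21, 30), (10, 31, 17), (10, 8, 31), (37, 21, 30), (37, 31, 17), (37, 8, 31), (38, 21, 30), (38, 31, 17), (38, 8, 31), (7, 21, 30), (7, 31, 17), (7, 8, 31)} (36 duplicate(s) eliminated).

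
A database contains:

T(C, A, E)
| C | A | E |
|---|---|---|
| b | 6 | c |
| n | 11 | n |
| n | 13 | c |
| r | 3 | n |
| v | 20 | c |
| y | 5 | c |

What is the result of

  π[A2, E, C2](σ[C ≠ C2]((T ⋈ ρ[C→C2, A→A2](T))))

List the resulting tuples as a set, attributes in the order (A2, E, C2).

ρ[C→C2, A→A2]: schema becomes (C2, A2, E); tuples unchanged.
Natural join on E: {(b, 6, c, b, 6), (b, 6, c, n, 13), (b, 6, c, v, 20), (b, 6, c, y, 5), (n, 11, n, n, 11), (n, 11, n, r, 3), (n, 13, c, b, 6), (n, 13, c, n, 13), (n, 13, c, v, 20), (n, 13, c, y, 5), (r, 3, n, n, 11), (r, 3, n, r, 3), (v, 20, c, b, 6), (v, 20, c, n, 13), (v, 20, c, v, 20), (v, 20, c, y, 5), (y, 5, c, b, 6), (y, 5, c, n, 13), (y, 5, c, v, 20), (y, 5, c, y, 5)}
σ[C ≠ C2]: keep tuples satisfying C ≠ C2 → {(b, 6, c, n, 13), (b, 6, c, v, 20), (b, 6, c, y, 5), (n, 11, n, r, 3), (n, 13, c, b, 6), (n, 13, c, v, 20), (n, 13, c, y, 5), (r, 3, n, n, 11), (v, 20, c, b, 6), (v, 20, c, n, 13), (v, 20, c, y, 5), (y, 5, c, b, 6), (y, 5, c, n, 13), (y, 5, c, v, 20)}
π[A2, E, C2]: project onto (A2, E, C2) (8 duplicate(s) eliminated) → {(11, n, n), (13, c, n), (20, c, v), (3, n, r), (5, c, y), (6, c, b)}

{(11, n, n), (13, c, n), (20, c, v), (3, n, r), (5, c, y), (6, c, b)}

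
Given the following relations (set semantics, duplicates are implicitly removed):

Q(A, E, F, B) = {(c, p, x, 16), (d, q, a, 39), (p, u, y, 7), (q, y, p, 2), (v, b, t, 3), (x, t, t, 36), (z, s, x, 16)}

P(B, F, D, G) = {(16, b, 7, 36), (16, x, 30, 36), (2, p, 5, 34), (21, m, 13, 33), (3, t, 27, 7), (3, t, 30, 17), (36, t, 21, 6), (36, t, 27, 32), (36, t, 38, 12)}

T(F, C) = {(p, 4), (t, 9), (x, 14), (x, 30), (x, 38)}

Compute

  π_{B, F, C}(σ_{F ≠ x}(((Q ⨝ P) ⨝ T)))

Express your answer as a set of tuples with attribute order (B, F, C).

Q ⋈ P (natural join on F, B): {(c, p, x, 16, 30, 36), (q, y, p, 2, 5, 34), (v, b, t, 3, 27, 7), (v, b, t, 3, 30, 17), (x, t, t, 36, 21, 6), (x, t, t, 36, 27, 32), (x, t, t, 36, 38, 12), (z, s, x, 16, 30, 36)}
(Q ⨝ P) ⋈ T (natural join on F): {(c, p, x, 16, 30, 36, 14), (c, p, x, 16, 30, 36, 30), (c, p, x, 16, 30, 36, 38), (q, y, p, 2, 5, 34, 4), (v, b, t, 3, 27, 7, 9), (v, b, t, 3, 30, 17, 9), (x, t, t, 36, 21, 6, 9), (x, t, t, 36, 27, 32, 9), (x, t, t, 36, 38, 12, 9), (z, s, x, 16, 30, 36, 14), (z, s, x, 16, 30, 36, 30), (z, s, x, 16, 30, 36, 38)}
σ[F ≠ x]: keep tuples satisfying F ≠ x → {(q, y, p, 2, 5, 34, 4), (v, b, t, 3, 27, 7, 9), (v, b, t, 3, 30, 17, 9), (x, t, t, 36, 21, 6, 9), (x, t, t, 36, 27, 32, 9), (x, t, t, 36, 38, 12, 9)}
π[B, F, C]: project onto (B, F, C) (3 duplicate(s) eliminated) → {(2, p, 4), (3, t, 9), (36, t, 9)}

{(2, p, 4), (3, t, 9), (36, t, 9)}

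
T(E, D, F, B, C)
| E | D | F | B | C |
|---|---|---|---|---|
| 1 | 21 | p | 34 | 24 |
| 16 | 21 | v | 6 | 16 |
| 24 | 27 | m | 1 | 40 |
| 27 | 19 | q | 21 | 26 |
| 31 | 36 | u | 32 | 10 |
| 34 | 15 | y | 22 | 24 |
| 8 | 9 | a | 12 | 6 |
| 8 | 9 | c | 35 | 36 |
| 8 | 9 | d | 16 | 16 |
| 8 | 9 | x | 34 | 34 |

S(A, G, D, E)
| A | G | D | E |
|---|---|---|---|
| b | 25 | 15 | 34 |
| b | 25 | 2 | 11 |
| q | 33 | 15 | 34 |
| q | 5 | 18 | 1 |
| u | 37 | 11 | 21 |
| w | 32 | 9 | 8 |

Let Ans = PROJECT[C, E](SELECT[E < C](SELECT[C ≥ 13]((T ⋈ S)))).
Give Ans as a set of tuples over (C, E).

{(16, 8), (34, 8), (36, 8)}

Natural join on E, D: {(34, 15, y, 22, 24, b, 25), (34, 15, y, 22, 24, q, 33), (8, 9, a, 12, 6, w, 32), (8, 9, c, 35, 36, w, 32), (8, 9, d, 16, 16, w, 32), (8, 9, x, 34, 34, w, 32)}
Apply σ_{C ≥ 13}; surviving tuples: {(34, 15, y, 22, 24, b, 25), (34, 15, y, 22, 24, q, 33), (8, 9, c, 35, 36, w, 32), (8, 9, d, 16, 16, w, 32), (8, 9, x, 34, 34, w, 32)}
Apply σ_{E < C}; surviving tuples: {(8, 9, c, 35, 36, w, 32), (8, 9, d, 16, 16, w, 32), (8, 9, x, 34, 34, w, 32)}
Projecting to C, E: {(16, 8), (34, 8), (36, 8)}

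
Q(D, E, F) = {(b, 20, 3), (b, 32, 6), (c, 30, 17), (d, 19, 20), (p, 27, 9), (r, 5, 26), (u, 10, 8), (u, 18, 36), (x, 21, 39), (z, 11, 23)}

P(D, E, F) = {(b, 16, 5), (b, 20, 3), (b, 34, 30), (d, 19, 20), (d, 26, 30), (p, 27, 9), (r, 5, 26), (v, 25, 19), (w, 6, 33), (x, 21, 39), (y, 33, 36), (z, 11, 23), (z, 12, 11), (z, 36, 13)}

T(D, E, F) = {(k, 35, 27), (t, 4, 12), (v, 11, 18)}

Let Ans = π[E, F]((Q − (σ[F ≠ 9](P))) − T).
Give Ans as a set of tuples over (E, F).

{(10, 8), (18, 36), (27, 9), (30, 17), (32, 6)}

Selection F ≠ 9: {(b, 16, 5), (b, 20, 3), (b, 34, 30), (d, 19, 20), (d, 26, 30), (r, 5, 26), (v, 25, 19), (w, 6, 33), (x, 21, 39), (y, 33, 36), (z, 11, 23), (z, 12, 11), (z, 36, 13)}
Difference: {(b, 20, 3), (b, 32, 6), (c, 30, 17), (d, 19, 20), (p, 27, 9), (r, 5, 26), (u, 10, 8), (u, 18, 36), (x, 21, 39), (z, 11, 23)} with {(b, 16, 5), (b, 20, 3), (b, 34, 30), (d, 19, 20), (d, 26, 30), (r, 5, 26), (v, 25, 19), (w, 6, 33), (x, 21, 39), (y, 33, 36), (z, 11, 23), (z, 12, 11), (z, 36, 13)} → {(b, 32, 6), (c, 30, 17), (p, 27, 9), (u, 10, 8), (u, 18, 36)}
Difference: {(b, 32, 6), (c, 30, 17), (p, 27, 9), (u, 10, 8), (u, 18, 36)} with {(k, 35, 27), (t, 4, 12), (v, 11, 18)} → {(b, 32, 6), (c, 30, 17), (p, 27, 9), (u, 10, 8), (u, 18, 36)}
π[E, F]: project onto (E, F) → {(10, 8), (18, 36), (27, 9), (30, 17), (32, 6)}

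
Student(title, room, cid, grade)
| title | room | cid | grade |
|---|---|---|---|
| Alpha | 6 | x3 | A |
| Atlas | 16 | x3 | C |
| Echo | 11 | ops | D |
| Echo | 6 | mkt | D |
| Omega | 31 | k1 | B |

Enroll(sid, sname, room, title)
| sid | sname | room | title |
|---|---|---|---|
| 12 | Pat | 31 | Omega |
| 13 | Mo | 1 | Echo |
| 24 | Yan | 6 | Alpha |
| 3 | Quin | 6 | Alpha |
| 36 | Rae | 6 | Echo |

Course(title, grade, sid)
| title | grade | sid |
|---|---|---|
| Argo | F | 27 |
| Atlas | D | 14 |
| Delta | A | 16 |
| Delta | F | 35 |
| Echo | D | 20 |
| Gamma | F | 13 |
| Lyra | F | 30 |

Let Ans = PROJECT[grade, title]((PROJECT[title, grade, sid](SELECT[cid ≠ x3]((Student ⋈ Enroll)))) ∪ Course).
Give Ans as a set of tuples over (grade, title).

{(A, Delta), (B, Omega), (D, Atlas), (D, Echo), (F, Argo), (F, Delta), (F, Gamma), (F, Lyra)}

Joining Student and Enroll on title, room yields {(Alpha, 6, x3, A, 24, Yan), (Alpha, 6, x3, A, 3, Quin), (Echo, 6, mkt, D, 36, Rae), (Omega, 31, k1, B, 12, Pat)}.
Apply σ_{cid ≠ x3}; surviving tuples: {(Echo, 6, mkt, D, 36, Rae), (Omega, 31, k1, B, 12, Pat)}
π_{title, grade, sid} gives {(Echo, D, 36), (Omega, B, 12)}.
Union: {(Echo, D, 36), (Omega, B, 12)} with {(Argo, F, 27), (Atlas, D, 14), (Delta, A, 16), (Delta, F, 35), (Echo, D, 20), (Gamma, F, 13), (Lyra, F, 30)} → {(Argo, F, 27), (Atlas, D, 14), (Delta, A, 16), (Delta, F, 35), (Echo, D, 20), (Echo, D, 36), (Gamma, F, 13), (Lyra, F, 30), (Omega, B, 12)}
π_{grade, title} gives {(A, Delta), (B, Omega), (D, Atlas), (D, Echo), (F, Argo), (F, Delta), (F, Gamma), (F, Lyra)} (1 duplicate(s) eliminated).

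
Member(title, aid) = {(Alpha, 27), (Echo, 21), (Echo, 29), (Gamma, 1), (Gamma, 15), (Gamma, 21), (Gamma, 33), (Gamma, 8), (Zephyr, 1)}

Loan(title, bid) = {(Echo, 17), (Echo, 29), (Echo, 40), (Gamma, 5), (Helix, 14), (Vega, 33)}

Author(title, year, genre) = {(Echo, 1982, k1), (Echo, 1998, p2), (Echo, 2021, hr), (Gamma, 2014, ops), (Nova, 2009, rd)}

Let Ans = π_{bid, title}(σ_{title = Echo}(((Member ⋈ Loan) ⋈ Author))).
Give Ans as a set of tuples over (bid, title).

Member ⋈ Loan (natural join on title): {(Echo, 21, 17), (Echo, 21, 29), (Echo, 21, 40), (Echo, 29, 17), (Echo, 29, 29), (Echo, 29, 40), (Gamma, 1, 5), (Gamma, 15, 5), (Gamma, 21, 5), (Gamma, 33, 5), (Gamma, 8, 5)}
(Member ⋈ Loan) ⋈ Author (natural join on title): {(Echo, 21, 17, 1982, k1), (Echo, 21, 17, 1998, p2), (Echo, 21, 17, 2021, hr), (Echo, 21, 29, 1982, k1), (Echo, 21, 29, 1998, p2), (Echo, 21, 29, 2021, hr), (Echo, 21, 40, 1982, k1), (Echo, 21, 40, 1998, p2), (Echo, 21, 40, 2021, hr), (Echo, 29, 17, 1982, k1), (Echo, 29, 17, 1998, p2), (Echo, 29, 17, 2021, hr), (Echo, 29, 29, 1982, k1), (Echo, 29, 29, 1998, p2), (Echo, 29, 29, 2021, hr), (Echo, 29, 40, 1982, k1), (Echo, 29, 40, 1998, p2), (Echo, 29, 40, 2021, hr), (Gamma, 1, 5, 2014, ops), (Gamma, 15, 5, 2014, ops), (Gamma, 21, 5, 2014, ops), (Gamma, 33, 5, 2014, ops), (Gamma, 8, 5, 2014, ops)}
Apply σ_{title = Echo}; surviving tuples: {(Echo, 21, 17, 1982, k1), (Echo, 21, 17, 1998, p2), (Echo, 21, 17, 2021, hr), (Echo, 21, 29, 1982, k1), (Echo, 21, 29, 1998, p2), (Echo, 21, 29, 2021, hr), (Echo, 21, 40, 1982, k1), (Echo, 21, 40, 1998, p2), (Echo, 21, 40, 2021, hr), (Echo, 29, 17, 1982, k1), (Echo, 29, 17, 1998, p2), (Echo, 29, 17, 2021, hr), (Echo, 29, 29, 1982, k1), (Echo, 29, 29, 1998, p2), (Echo, 29, 29, 2021, hr), (Echo, 29, 40, 1982, k1), (Echo, 29, 40, 1998, p2), (Echo, 29, 40, 2021, hr)}
Keep only column(s) bid, title (15 duplicate(s) eliminated): {(17, Echo), (29, Echo), (40, Echo)}

{(17, Echo), (29, Echo), (40, Echo)}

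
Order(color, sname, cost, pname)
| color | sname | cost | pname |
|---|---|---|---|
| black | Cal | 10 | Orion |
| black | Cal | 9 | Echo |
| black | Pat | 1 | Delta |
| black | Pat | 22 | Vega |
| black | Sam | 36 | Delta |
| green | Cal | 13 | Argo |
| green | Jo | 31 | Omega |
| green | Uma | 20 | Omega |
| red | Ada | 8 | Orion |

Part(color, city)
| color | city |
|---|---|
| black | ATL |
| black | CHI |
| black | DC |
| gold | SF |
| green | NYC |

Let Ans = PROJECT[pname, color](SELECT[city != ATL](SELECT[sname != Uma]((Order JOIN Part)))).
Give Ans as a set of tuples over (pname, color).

Joining Order and Part on color yields {(black, Cal, 10, Orion, ATL), (black, Cal, 10, Orion, CHI), (black, Cal, 10, Orion, DC), (black, Cal, 9, Echo, ATL), (black, Cal, 9, Echo, CHI), (black, Cal, 9, Echo, DC), (black, Pat, 1, Delta, ATL), (black, Pat, 1, Delta, CHI), (black, Pat, 1, Delta, DC), (black, Pat, 22, Vega, ATL), (black, Pat, 22, Vega, CHI), (black, Pat, 22, Vega, DC), (black, Sam, 36, Delta, ATL), (black, Sam, 36, Delta, CHI), (black, Sam, 36, Delta, DC), (green, Cal, 13, Argo, NYC), (green, Jo, 31, Omega, NYC), (green, Uma, 20, Omega, NYC)}.
Apply σ_{sname != Uma}; surviving tuples: {(black, Cal, 10, Orion, ATL), (black, Cal, 10, Orion, CHI), (black, Cal, 10, Orion, DC), (black, Cal, 9, Echo, ATL), (black, Cal, 9, Echo, CHI), (black, Cal, 9, Echo, DC), (black, Pat, 1, Delta, ATL), (black, Pat, 1, Delta, CHI), (black, Pat, 1, Delta, DC), (black, Pat, 22, Vega, ATL), (black, Pat, 22, Vega, CHI), (black, Pat, 22, Vega, DC), (black, Sam, 36, Delta, ATL), (black, Sam, 36, Delta, CHI), (black, Sam, 36, Delta, DC), (green, Cal, 13, Argo, NYC), (green, Jo, 31, Omega, NYC)}
Apply σ_{city != ATL}; surviving tuples: {(black, Cal, 10, Orion, CHI), (black, Cal, 10, Orion, DC), (black, Cal, 9, Echo, CHI), (black, Cal, 9, Echo, DC), (black, Pat, 1, Delta, CHI), (black, Pat, 1, Delta, DC), (black, Pat, 22, Vega, CHI), (black, Pat, 22, Vega, DC), (black, Sam, 36, Delta, CHI), (black, Sam, 36, Delta, DC), (green, Cal, 13, Argo, NYC), (green, Jo, 31, Omega, NYC)}
Keep only column(s) pname, color (6 duplicate(s) eliminated): {(Argo, green), (Delta, black), (Echo, black), (Omega, green), (Orion, black), (Vega, black)}

{(Argo, green), (Delta, black), (Echo, black), (Omega, green), (Orion, black), (Vega, black)}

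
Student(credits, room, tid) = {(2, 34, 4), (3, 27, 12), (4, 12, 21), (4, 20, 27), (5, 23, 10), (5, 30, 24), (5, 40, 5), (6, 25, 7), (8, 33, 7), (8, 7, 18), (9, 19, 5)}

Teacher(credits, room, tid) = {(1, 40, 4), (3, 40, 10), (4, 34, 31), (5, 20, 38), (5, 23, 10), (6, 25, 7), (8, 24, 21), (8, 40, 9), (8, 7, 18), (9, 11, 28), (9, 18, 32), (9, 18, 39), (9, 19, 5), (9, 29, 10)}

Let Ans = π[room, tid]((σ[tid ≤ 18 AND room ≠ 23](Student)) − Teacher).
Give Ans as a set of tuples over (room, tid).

{(27, 12), (33, 7), (34, 4), (40, 5)}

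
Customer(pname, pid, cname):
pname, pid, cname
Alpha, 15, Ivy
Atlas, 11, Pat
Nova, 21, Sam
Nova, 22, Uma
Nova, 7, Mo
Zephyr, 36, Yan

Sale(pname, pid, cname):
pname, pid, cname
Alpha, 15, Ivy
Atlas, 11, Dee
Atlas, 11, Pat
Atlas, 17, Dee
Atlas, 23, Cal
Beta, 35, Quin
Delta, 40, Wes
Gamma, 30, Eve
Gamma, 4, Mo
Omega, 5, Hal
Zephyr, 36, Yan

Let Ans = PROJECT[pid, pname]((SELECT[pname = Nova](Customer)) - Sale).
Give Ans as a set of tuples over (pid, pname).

Filtering on pname = Nova leaves {(Nova, 21, Sam), (Nova, 22, Uma), (Nova, 7, Mo)}.
Taking the difference: {(Nova, 21, Sam), (Nova, 22, Uma), (Nova, 7, Mo)}
π[pid, pname]: project onto (pid, pname) → {(21, Nova), (22, Nova), (7, Nova)}

{(21, Nova), (22, Nova), (7, Nova)}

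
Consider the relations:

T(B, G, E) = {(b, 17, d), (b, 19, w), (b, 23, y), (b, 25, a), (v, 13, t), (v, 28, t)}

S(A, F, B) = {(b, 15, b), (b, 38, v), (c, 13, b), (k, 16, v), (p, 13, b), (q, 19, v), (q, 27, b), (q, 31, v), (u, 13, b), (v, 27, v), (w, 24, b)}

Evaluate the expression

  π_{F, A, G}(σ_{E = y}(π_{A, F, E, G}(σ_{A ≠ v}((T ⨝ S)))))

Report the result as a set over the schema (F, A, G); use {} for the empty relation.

T ⋈ S (natural join on B): {(b, 17, d, b, 15), (b, 17, d, c, 13), (b, 17, d, p, 13), (b, 17, d, q, 27), (b, 17, d, u, 13), (b, 17, d, w, 24), (b, 19, w, b, 15), (b, 19, w, c, 13), (b, 19, w, p, 13), (b, 19, w, q, 27), (b, 19, w, u, 13), (b, 19, w, w, 24), (b, 23, y, b, 15), (b, 23, y, c, 13), (b, 23, y, p, 13), (b, 23, y, q, 27), (b, 23, y, u, 13), (b, 23, y, w, 24), (b, 25, a, b, 15), (b, 25, a, c, 13), (b, 25, a, p, 13), (b, 25, a, q, 27), (b, 25, a, u, 13), (b, 25, a, w, 24), (v, 13, t, b, 38), (v, 13, t, k, 16), (v, 13, t, q, 19), (v, 13, t, q, 31), (v, 13, t, v, 27), (v, 28, t, b, 38), (v, 28, t, k, 16), (v, 28, t, q, 19), (v, 28, t, q, 31), (v, 28, t, v, 27)}
Selection A ≠ v: {(b, 17, d, b, 15), (b, 17, d, c, 13), (b, 17, d, p, 13), (b, 17, d, q, 27), (b, 17, d, u, 13), (b, 17, d, w, 24), (b, 19, w, b, 15), (b, 19, w, c, 13), (b, 19, w, p, 13), (b, 19, w, q, 27), (b, 19, w, u, 13), (b, 19, w, w, 24), (b, 23, y, b, 15), (b, 23, y, c, 13), (b, 23, y, p, 13), (b, 23, y, q, 27), (b, 23, y, u, 13), (b, 23, y, w, 24), (b, 25, a, b, 15), (b, 25, a, c, 13), (b, 25, a, p, 13), (b, 25, a, q, 27), (b, 25, a, u, 13), (b, 25, a, w, 24), (v, 13, t, b, 38), (v, 13, t, k, 16), (v, 13, t, q, 19), (v, 13, t, q, 31), (v, 28, t, b, 38), (v, 28, t, k, 16), (v, 28, t, q, 19), (v, 28, t, q, 31)}
Projecting to A, F, E, G: {(b, 15, a, 25), (b, 15, d, 17), (b, 15, w, 19), (b, 15, y, 23), (b, 38, t, 13), (b, 38, t, 28), (c, 13, a, 25), (c, 13, d, 17), (c, 13, w, 19), (c, 13, y, 23), (k, 16, t, 13), (k, 16, t, 28), (p, 13, a, 25), (p, 13, d, 17), (p, 13, w, 19), (p, 13, y, 23), (q, 19, t, 13), (q, 19, t, 28), (q, 27, a, 25), (q, 27, d, 17), (q, 27, w, 19), (q, 27, y, 23), (q, 31, t, 13), (q, 31, t, 28), (u, 13, a, 25), (u, 13, d, 17), (u, 13, w, 19), (u, 13, y, 23), (w, 24, a, 25), (w, 24, d, 17), (w, 24, w, 19), (w, 24, y, 23)}
Selection E = y: {(b, 15, y, 23), (c, 13, y, 23), (p, 13, y, 23), (q, 27, y, 23), (u, 13, y, 23), (w, 24, y, 23)}
Projecting to F, A, G: {(13, c, 23), (13, p, 23), (13, u, 23), (15, b, 23), (24, w, 23), (27, q, 23)}

{(13, c, 23), (13, p, 23), (13, u, 23), (15, b, 23), (24, w, 23), (27, q, 23)}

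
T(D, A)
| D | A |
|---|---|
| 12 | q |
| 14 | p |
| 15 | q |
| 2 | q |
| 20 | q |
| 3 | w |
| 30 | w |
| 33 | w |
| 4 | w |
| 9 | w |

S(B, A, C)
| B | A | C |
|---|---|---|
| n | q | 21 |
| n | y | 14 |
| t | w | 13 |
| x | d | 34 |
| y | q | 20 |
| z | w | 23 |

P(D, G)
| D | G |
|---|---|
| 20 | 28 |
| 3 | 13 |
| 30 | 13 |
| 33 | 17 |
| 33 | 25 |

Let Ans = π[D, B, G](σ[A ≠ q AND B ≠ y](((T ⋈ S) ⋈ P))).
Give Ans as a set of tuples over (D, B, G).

{(3, t, 13), (3, z, 13), (30, t, 13), (30, z, 13), (33, t, 17), (33, t, 25), (33, z, 17), (33, z, 25)}

T ⋈ S (natural join on A): {(12, q, n, 21), (12, q, y, 20), (15, q, n, 21), (15, q, y, 20), (2, q, n, 21), (2, q, y, 20), (20, q, n, 21), (20, q, y, 20), (3, w, t, 13), (3, w, z, 23), (30, w, t, 13), (30, w, z, 23), (33, w, t, 13), (33, w, z, 23), (4, w, t, 13), (4, w, z, 23), (9, w, t, 13), (9, w, z, 23)}
(T ⋈ S) ⋈ P (natural join on D): {(20, q, n, 21, 28), (20, q, y, 20, 28), (3, w, t, 13, 13), (3, w, z, 23, 13), (30, w, t, 13, 13), (30, w, z, 23, 13), (33, w, t, 13, 17), (33, w, t, 13, 25), (33, w, z, 23, 17), (33, w, z, 23, 25)}
Selection A ≠ q AND B ≠ y: {(3, w, t, 13, 13), (3, w, z, 23, 13), (30, w, t, 13, 13), (30, w, z, 23, 13), (33, w, t, 13, 17), (33, w, t, 13, 25), (33, w, z, 23, 17), (33, w, z, 23, 25)}
Projecting to D, B, G: {(3, t, 13), (3, z, 13), (30, t, 13), (30, z, 13), (33, t, 17), (33, t, 25), (33, z, 17), (33, z, 25)}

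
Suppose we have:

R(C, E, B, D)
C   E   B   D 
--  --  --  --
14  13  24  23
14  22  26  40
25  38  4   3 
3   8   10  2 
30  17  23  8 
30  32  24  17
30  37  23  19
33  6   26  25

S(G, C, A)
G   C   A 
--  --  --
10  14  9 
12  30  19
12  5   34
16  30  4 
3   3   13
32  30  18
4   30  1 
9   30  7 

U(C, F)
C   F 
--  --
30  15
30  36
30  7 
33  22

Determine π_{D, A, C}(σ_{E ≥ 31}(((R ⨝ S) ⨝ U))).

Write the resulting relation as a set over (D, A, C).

Joining R and S on C yields {(14, 13, 24, 23, 10, 9), (14, 22, 26, 40, 10, 9), (3, 8, 10, 2, 3, 13), (30, 17, 23, 8, 12, 19), (30, 17, 23, 8, 16, 4), (30, 17, 23, 8, 32, 18), (30, 17, 23, 8, 4, 1), (30, 17, 23, 8, 9, 7), (30, 32, 24, 17, 12, 19), (30, 32, 24, 17, 16, 4), (30, 32, 24, 17, 32, 18), (30, 32, 24, 17, 4, 1), (30, 32, 24, 17, 9, 7), (30, 37, 23, 19, 12, 19), (30, 37, 23, 19, 16, 4), (30, 37, 23, 19, 32, 18), (30, 37, 23, 19, 4, 1), (30, 37, 23, 19, 9, 7)}.
Joining (R ⨝ S) and U on C yields {(30, 17, 23, 8, 12, 19, 15), (30, 17, 23, 8, 12, 19, 36), (30, 17, 23, 8, 12, 19, 7), (30, 17, 23, 8, 16, 4, 15), (30, 17, 23, 8, 16, 4, 36), (30, 17, 23, 8, 16, 4, 7), (30, 17, 23, 8, 32, 18, 15), (30, 17, 23, 8, 32, 18, 36), (30, 17, 23, 8, 32, 18, 7), (30, 17, 23, 8, 4, 1, 15), (30, 17, 23, 8, 4, 1, 36), (30, 17, 23, 8, 4, 1, 7), (30, 17, 23, 8, 9, 7, 15), (30, 17, 23, 8, 9, 7, 36), (30, 17, 23, 8, 9, 7, 7), (30, 32, 24, 17, 12, 19, 15), (30, 32, 24, 17, 12, 19, 36), (30, 32, 24, 17, 12, 19, 7), (30, 32, 24, 17, 16, 4, 15), (30, 32, 24, 17, 16, 4, 36), (30, 32, 24, 17, 16, 4, 7), (30, 32, 24, 17, 32, 18, 15), (30, 32, 24, 17, 32, 18, 36), (30, 32, 24, 17, 32, 18, 7), (30, 32, 24, 17, 4, 1, 15), (30, 32, 24, 17, 4, 1, 36), (30, 32, 24, 17, 4, 1, 7), (30, 32, 24, 17, 9, 7, 15), (30, 32, 24, 17, 9, 7, 36), (30, 32, 24, 17, 9, 7, 7), (30, 37, 23, 19, 12, 19, 15), (30, 37, 23, 19, 12, 19, 36), (30, 37, 23, 19, 12, 19, 7), (30, 37, 23, 19, 16, 4, 15), (30, 37, 23, 19, 16, 4, 36), (30, 37, 23, 19, 16, 4, 7), (30, 37, 23, 19, 32, 18, 15), (30, 37, 23, 19, 32, 18, 36), (30, 37, 23, 19, 32, 18, 7), (30, 37, 23, 19, 4, 1, 15), (30, 37, 23, 19, 4, 1, 36), (30, 37, 23, 19, 4, 1, 7), (30, 37, 23, 19, 9, 7, 15), (30, 37, 23, 19, 9, 7, 36), (30, 37, 23, 19, 9, 7, 7)}.
Apply σ_{E ≥ 31}; surviving tuples: {(30, 32, 24, 17, 12, 19, 15), (30, 32, 24, 17, 12, 19, 36), (30, 32, 24, 17, 12, 19, 7), (30, 32, 24, 17, 16, 4, 15), (30, 32, 24, 17, 16, 4, 36), (30, 32, 24, 17, 16, 4, 7), (30, 32, 24, 17, 32, 18, 15), (30, 32, 24, 17, 32, 18, 36), (30, 32, 24, 17, 32, 18, 7), (30, 32, 24, 17, 4, 1, 15), (30, 32, 24, 17, 4, 1, 36), (30, 32, 24, 17, 4, 1, 7), (30, 32, 24, 17, 9, 7, 15), (30, 32, 24, 17, 9, 7, 36), (30, 32, 24, 17, 9, 7, 7), (30, 37, 23, 19, 12, 19, 15), (30, 37, 23, 19, 12, 19, 36), (30, 37, 23, 19, 12, 19, 7), (30, 37, 23, 19, 16, 4, 15), (30, 37, 23, 19, 16, 4, 36), (30, 37, 23, 19, 16, 4, 7), (30, 37, 23, 19, 32, 18, 15), (30, 37, 23, 19, 32, 18, 36), (30, 37, 23, 19, 32, 18, 7), (30, 37, 23, 19, 4, 1, 15), (30, 37, 23, 19, 4, 1, 36), (30, 37, 23, 19, 4, 1, 7), (30, 37, 23, 19, 9, 7, 15), (30, 37, 23, 19, 9, 7, 36), (30, 37, 23, 19, 9, 7, 7)}
π[D, A, C]: project onto (D, A, C) (20 duplicate(s) eliminated) → {(17, 1, 30), (17, 18, 30), (17, 19, 30), (17, 4, 30), (17, 7, 30), (19, 1, 30), (19, 18, 30), (19, 19, 30), (19, 4, 30), (19, 7, 30)}

{(17, 1, 30), (17, 18, 30), (17, 19, 30), (17, 4, 30), (17, 7, 30), (19, 1, 30), (19, 18, 30), (19, 19, 30), (19, 4, 30), (19, 7, 30)}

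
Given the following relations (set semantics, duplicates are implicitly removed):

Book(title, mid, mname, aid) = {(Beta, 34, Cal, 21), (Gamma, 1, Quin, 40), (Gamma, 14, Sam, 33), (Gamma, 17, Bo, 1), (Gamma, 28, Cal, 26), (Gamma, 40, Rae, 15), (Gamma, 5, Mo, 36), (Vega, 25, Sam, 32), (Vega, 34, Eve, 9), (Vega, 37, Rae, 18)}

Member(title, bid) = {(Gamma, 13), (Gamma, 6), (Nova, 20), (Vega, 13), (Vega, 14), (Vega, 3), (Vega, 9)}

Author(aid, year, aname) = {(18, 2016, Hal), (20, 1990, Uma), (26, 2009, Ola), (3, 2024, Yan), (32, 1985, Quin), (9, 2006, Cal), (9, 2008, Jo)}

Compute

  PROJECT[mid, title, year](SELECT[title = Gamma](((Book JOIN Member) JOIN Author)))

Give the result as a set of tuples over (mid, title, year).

{(28, Gamma, 2009)}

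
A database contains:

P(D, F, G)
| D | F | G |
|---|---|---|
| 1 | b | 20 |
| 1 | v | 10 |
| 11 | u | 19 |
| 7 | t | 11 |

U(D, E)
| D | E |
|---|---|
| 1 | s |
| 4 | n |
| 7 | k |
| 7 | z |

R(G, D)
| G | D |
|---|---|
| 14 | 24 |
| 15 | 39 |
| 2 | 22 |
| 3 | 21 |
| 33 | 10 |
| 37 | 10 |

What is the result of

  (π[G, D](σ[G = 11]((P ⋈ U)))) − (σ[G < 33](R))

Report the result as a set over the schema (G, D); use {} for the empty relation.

Joining P and U on D yields {(1, b, 20, s), (1, v, 10, s), (7, t, 11, k), (7, t, 11, z)}.
σ[G = 11]: keep tuples satisfying G = 11 → {(7, t, 11, k), (7, t, 11, z)}
Projecting to G, D (1 duplicate(s) eliminated): {(11, 7)}
σ[G < 33]: keep tuples satisfying G < 33 → {(14, 24), (15, 39), (2, 22), (3, 21)}
Taking the difference: {(11, 7)}

{(11, 7)}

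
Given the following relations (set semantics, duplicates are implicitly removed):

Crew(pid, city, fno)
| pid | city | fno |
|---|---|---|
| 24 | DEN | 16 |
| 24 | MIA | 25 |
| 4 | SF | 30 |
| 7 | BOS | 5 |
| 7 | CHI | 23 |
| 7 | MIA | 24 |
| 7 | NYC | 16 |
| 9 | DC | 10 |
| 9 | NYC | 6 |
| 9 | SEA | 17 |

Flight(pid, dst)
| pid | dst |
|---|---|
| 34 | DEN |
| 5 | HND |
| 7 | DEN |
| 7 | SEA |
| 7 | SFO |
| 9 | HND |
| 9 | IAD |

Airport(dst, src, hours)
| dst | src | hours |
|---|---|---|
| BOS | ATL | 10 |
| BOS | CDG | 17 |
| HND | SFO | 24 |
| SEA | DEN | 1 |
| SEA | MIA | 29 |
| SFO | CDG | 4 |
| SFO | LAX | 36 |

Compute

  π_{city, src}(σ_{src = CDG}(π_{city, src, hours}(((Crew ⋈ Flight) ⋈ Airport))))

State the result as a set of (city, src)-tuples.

Natural join on pid: {(7, BOS, 5, DEN), (7, BOS, 5, SEA), (7, BOS, 5, SFO), (7, CHI, 23, DEN), (7, CHI, 23, SEA), (7, CHI, 23, SFO), (7, MIA, 24, DEN), (7, MIA, 24, SEA), (7, MIA, 24, SFO), (7, NYC, 16, DEN), (7, NYC, 16, SEA), (7, NYC, 16, SFO), (9, DC, 10, HND), (9, DC, 10, IAD), (9, NYC, 6, HND), (9, NYC, 6, IAD), (9, SEA, 17, HND), (9, SEA, 17, IAD)}
Natural join on dst: {(7, BOS, 5, SEA, DEN, 1), (7, BOS, 5, SEA, MIA, 29), (7, BOS, 5, SFO, CDG, 4), (7, BOS, 5, SFO, LAX, 36), (7, CHI, 23, SEA, DEN, 1), (7, CHI, 23, SEA, MIA, 29), (7, CHI, 23, SFO, CDG, 4), (7, CHI, 23, SFO, LAX, 36), (7, MIA, 24, SEA, DEN, 1), (7, MIA, 24, SEA, MIA, 29), (7, MIA, 24, SFO, CDG, 4), (7, MIA, 24, SFO, LAX, 36), (7, NYC, 16, SEA, DEN, 1), (7, NYC, 16, SEA, MIA, 29), (7, NYC, 16, SFO, CDG, 4), (7, NYC, 16, SFO, LAX, 36), (9, DC, 10, HND, SFO, 24), (9, NYC, 6, HND, SFO, 24), (9, SEA, 17, HND, SFO, 24)}
Projecting to city, src, hours: {(BOS, CDG, 4), (BOS, DEN, 1), (BOS, LAX, 36), (BOS, MIA, 29), (CHI, CDG, 4), (CHI, DEN, 1), (CHI, LAX, 36), (CHI, MIA, 29), (DC, SFO, 24), (MIA, CDG, 4), (MIA, DEN, 1), (MIA, LAX, 36), (MIA, MIA, 29), (NYC, CDG, 4), (NYC, DEN, 1), (NYC, LAX, 36), (NYC, MIA, 29), (NYC, SFO, 24), (SEA, SFO, 24)}
σ[src = CDG]: keep tuples satisfying src = CDG → {(BOS, CDG, 4), (CHI, CDG, 4), (MIA, CDG, 4), (NYC, CDG, 4)}
Projecting to city, src: {(BOS, CDG), (CHI, CDG), (MIA, CDG), (NYC, CDG)}

{(BOS, CDG), (CHI, CDG), (MIA, CDG), (NYC, CDG)}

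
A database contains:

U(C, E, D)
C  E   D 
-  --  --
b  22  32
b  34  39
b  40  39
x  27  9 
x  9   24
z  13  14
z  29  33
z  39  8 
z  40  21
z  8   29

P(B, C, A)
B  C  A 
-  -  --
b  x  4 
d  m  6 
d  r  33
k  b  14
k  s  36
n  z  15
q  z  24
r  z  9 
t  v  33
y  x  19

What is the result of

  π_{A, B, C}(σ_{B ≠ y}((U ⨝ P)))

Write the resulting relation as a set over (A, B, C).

{(14, k, b), (15, n, z), (24, q, z), (4, b, x), (9, r, z)}

Joining U and P on C yields {(b, 22, 32, k, 14), (b, 34, 39, k, 14), (b, 40, 39, k, 14), (x, 27, 9, b, 4), (x, 27, 9, y, 19), (x, 9, 24, b, 4), (x, 9, 24, y, 19), (z, 13, 14, n, 15), (z, 13, 14, q, 24), (z, 13, 14, r, 9), (z, 29, 33, n, 15), (z, 29, 33, q, 24), (z, 29, 33, r, 9), (z, 39, 8, n, 15), (z, 39, 8, q, 24), (z, 39, 8, r, 9), (z, 40, 21, n, 15), (z, 40, 21, q, 24), (z, 40, 21, r, 9), (z, 8, 29, n, 15), (z, 8, 29, q, 24), (z, 8, 29, r, 9)}.
Filtering on B ≠ y leaves {(b, 22, 32, k, 14), (b, 34, 39, k, 14), (b, 40, 39, k, 14), (x, 27, 9, b, 4), (x, 9, 24, b, 4), (z, 13, 14, n, 15), (z, 13, 14, q, 24), (z, 13, 14, r, 9), (z, 29, 33, n, 15), (z, 29, 33, q, 24), (z, 29, 33, r, 9), (z, 39, 8, n, 15), (z, 39, 8, q, 24), (z, 39, 8, r, 9), (z, 40, 21, n, 15), (z, 40, 21, q, 24), (z, 40, 21, r, 9), (z, 8, 29, n, 15), (z, 8, 29, q, 24), (z, 8, 29, r, 9)}.
Projecting to A, B, C (15 duplicate(s) eliminated): {(14, k, b), (15, n, z), (24, q, z), (4, b, x), (9, r, z)}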